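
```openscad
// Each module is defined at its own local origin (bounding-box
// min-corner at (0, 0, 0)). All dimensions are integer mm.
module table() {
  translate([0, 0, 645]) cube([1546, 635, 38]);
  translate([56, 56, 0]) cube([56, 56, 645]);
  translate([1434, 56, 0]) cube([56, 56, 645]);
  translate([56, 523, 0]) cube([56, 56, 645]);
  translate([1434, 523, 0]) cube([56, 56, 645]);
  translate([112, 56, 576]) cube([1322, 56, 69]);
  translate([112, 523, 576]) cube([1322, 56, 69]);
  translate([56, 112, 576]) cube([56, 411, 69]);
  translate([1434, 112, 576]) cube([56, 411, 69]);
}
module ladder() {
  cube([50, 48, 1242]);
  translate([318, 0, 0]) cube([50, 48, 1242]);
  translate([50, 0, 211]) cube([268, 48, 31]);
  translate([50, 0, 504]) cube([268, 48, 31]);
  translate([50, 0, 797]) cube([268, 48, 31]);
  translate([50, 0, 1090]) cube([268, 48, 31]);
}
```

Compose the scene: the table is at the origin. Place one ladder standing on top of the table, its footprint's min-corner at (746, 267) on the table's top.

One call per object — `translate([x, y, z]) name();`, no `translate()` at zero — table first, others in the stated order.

table();
translate([746, 267, 683]) ladder();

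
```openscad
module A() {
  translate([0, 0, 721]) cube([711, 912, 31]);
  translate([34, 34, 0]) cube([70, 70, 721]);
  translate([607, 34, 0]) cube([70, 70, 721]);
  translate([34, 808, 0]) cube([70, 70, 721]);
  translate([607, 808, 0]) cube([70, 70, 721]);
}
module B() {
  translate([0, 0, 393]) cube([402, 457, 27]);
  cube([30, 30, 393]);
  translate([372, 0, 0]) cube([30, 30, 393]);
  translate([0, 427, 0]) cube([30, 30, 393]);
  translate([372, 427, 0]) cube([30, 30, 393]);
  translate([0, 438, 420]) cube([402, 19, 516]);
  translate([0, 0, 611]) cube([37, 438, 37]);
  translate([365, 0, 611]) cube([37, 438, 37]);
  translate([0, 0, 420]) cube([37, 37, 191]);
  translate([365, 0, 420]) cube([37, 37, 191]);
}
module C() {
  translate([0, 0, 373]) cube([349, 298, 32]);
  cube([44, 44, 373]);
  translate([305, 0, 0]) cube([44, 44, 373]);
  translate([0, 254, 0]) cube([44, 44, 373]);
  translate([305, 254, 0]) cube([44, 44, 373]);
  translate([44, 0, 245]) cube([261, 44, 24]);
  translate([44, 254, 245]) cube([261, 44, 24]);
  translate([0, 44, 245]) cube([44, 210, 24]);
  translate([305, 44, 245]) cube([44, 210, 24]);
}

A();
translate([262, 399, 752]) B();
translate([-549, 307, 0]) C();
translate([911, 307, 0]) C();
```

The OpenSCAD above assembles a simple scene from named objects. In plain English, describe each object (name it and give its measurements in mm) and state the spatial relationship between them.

A is a rectangular dining table. The top is 711×912×31 mm with its upper surface at z = 752 mm. It stands on four 70×70 mm square legs, each inset 34 mm from the nearest pair of top edges, running from the floor to the underside of the top.

B is a chair. The seat is a 402×457×27 mm slab with its top at z = 420 mm, on four 30×30 mm corner legs (flush with the seat edges, standing on z = 0). A flat backrest 19 mm thick, 516 mm tall, spans the full seat width and rises from the seat top along its +y edge, rear face flush with the rear of the seat. Two armrests of 37×37 mm section run along each side from the seat's front edge to the front of the backrest, top faces 228 mm above the seat top and outer faces flush with the seat's x-edges; a 37×37 mm post under the front of each armrest stands on the seat at the front corner.

C is a simple wooden stool: a rectangular seat 349 mm (x) by 298 mm (y), 32 mm thick, top face at z = 405 mm, on four square legs, each 44×44 mm in cross-section. The legs rest on z = 0, each flush with a corner of the seat. Four stretchers, 44 mm wide and 24 mm tall, connect adjacent legs with their undersides at z = 245 mm, each running between the inner faces of the legs it joins and aligned with the legs' outer faces on the other axis.

The chair is on top of the table. Two stools sit around the table at the −x, +x sides.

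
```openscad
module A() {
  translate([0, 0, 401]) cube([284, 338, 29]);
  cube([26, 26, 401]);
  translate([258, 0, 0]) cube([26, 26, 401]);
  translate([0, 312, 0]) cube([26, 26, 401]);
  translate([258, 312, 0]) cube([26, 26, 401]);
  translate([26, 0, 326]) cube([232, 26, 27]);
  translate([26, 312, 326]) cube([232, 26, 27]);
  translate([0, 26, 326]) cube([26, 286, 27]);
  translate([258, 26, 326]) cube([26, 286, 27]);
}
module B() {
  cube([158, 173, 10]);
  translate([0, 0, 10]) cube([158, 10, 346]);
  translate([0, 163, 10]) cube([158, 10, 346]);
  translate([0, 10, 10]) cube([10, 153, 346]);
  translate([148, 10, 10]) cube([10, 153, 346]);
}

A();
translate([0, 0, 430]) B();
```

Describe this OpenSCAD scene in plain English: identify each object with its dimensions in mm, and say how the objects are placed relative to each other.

A is a simple wooden stool: a rectangular seat 284 mm (x) by 338 mm (y), 29 mm thick, top face at z = 430 mm, on four square legs, each 26×26 mm in cross-section. The legs rest on z = 0, each flush with a corner of the seat. Four stretchers, 26 mm wide and 27 mm tall, connect adjacent legs with their undersides at z = 326 mm, each running between the inner faces of the legs it joins and aligned with the legs' outer faces on the other axis.

B is an open storage box with external size 158×173×356 mm and wall thickness 10 mm (the base is also 10 mm thick). The base covers the whole footprint; the four walls stand on the base, with the y-facing walls full-width and the x-facing walls fitting between their inner faces.

The open box is on top of the stool.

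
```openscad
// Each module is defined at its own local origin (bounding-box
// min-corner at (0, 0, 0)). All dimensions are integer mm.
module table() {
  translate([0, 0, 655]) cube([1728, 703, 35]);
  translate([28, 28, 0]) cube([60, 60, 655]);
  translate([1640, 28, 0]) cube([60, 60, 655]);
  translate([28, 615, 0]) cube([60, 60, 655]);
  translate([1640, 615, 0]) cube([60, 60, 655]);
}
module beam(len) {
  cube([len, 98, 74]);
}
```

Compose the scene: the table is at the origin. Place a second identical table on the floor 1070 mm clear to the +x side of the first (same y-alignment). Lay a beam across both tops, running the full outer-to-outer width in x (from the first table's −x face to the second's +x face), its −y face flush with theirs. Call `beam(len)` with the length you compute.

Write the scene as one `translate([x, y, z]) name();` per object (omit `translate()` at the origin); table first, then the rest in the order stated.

table();
translate([2798, 0, 0]) table();
translate([0, 0, 690]) beam(4526);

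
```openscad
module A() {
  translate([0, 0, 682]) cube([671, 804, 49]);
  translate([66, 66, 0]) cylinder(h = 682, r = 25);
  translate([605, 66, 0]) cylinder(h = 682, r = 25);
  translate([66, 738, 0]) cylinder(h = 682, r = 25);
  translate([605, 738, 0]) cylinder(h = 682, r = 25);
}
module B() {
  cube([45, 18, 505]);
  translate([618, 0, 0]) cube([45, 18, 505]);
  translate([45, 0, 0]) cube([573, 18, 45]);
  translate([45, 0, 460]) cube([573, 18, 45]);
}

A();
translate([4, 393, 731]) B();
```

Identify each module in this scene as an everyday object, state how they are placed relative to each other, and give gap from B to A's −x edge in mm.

A is a table. B is a picture frame. The picture frame is on top of the table, centred. The gap from the picture frame to the table's −x edge is 4 mm.

The picture frame's min-x is at 4; the table's min-x is 0; gap = 4 mm.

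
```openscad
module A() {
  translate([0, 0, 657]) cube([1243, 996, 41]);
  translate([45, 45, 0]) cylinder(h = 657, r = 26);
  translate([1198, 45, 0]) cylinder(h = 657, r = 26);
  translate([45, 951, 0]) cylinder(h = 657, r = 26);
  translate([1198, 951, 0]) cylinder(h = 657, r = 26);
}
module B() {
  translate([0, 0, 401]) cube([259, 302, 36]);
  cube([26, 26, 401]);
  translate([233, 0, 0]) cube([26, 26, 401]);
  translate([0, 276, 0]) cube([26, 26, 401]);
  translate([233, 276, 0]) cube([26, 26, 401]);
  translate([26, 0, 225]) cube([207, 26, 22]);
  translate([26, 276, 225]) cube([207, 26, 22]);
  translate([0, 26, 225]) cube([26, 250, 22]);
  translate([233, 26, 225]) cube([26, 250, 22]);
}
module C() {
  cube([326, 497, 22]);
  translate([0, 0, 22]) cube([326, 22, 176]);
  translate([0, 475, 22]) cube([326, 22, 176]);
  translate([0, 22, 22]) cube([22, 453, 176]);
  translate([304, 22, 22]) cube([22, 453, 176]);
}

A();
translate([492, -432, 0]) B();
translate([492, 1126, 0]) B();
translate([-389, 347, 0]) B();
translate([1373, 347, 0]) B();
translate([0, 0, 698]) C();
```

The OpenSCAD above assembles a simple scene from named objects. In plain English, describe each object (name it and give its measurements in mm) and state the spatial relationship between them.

A is a rectangular dining table. The top is 1243×996×41 mm with its upper surface at z = 698 mm. It stands on four round legs of 52 mm diameter, each leg's bounding box inset 19 mm from the nearest pair of top edges, running from the floor to the underside of the top.

B is a four-legged stool. The seat is a 259×302×36 mm slab whose top surface is at z = 437 mm; four square legs, each 26×26 mm in cross-section, run from the floor (z = 0) to the underside of the seat, each flush with a corner of the seat. Four stretchers, 26 mm wide and 22 mm tall, connect adjacent legs with their undersides at z = 225 mm, each running between the inner faces of the legs it joins and aligned with the legs' outer faces on the other axis.

C is an open-topped rectangular box: outside dimensions 326×497×198 mm, with a uniform wall and base thickness of 22 mm. The base is a full 326×497 slab on the floor; four walls sit on top of the base. The front and back walls (the −y and +y sides) span the full width; the two side walls fit between them.

Four stools sit around the table at the −y, +y, −x, +x sides. The open box is on top of the table.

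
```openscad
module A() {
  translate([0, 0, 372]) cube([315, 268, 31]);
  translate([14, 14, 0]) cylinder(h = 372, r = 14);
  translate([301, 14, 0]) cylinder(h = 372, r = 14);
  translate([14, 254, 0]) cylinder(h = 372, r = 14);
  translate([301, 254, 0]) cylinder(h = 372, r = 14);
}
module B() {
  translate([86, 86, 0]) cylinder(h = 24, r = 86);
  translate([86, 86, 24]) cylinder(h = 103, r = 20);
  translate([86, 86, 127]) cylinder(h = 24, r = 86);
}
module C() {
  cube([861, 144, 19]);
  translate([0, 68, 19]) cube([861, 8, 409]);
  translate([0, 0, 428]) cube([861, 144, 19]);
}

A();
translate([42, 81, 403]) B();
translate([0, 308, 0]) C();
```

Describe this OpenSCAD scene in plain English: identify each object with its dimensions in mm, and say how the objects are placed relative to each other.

A is a simple wooden stool: a rectangular seat 315 mm (x) by 268 mm (y), 31 mm thick, top face at z = 403 mm, on four round legs, each 28 mm in diameter. The legs rest on z = 0, each leg's axis is inset half a diameter from the nearest pair of seat edges (so the leg's bounding box is flush with the corner).

B is a spool: two coaxial disc flanges of radius 86 mm and thickness 24 mm, joined by a core cylinder of radius 20 mm and height 103 mm. The lower flange rests on z = 0 and the three cylinders share a vertical axis.

C is an I-beam lying along x, 861 mm long. Overall section height 447 mm. Two flanges 144 mm wide (y) and 19 mm thick, one on the floor and one at the top; a web 8 mm thick runs between them, centred on the flange width.

The spool is on top of the stool. The I-beam is on the floor beside the stool on its +y side.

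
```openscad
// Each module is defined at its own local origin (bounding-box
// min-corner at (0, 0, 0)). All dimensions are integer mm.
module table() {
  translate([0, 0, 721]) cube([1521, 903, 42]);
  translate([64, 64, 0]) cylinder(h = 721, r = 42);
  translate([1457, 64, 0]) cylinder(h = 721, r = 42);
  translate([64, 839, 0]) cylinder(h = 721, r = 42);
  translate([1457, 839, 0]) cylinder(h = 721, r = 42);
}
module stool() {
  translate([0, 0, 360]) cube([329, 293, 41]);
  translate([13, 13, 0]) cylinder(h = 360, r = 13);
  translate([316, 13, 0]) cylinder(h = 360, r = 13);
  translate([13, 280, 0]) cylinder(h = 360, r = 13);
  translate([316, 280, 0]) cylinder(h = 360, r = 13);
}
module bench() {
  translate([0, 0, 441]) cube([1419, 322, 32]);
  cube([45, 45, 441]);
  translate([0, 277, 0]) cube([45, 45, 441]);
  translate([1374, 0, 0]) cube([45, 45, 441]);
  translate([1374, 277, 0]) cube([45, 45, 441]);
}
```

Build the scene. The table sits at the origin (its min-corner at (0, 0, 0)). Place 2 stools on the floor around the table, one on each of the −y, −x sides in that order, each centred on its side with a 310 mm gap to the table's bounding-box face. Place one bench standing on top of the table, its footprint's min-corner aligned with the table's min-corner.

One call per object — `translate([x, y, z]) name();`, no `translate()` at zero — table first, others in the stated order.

table();
translate([596, -603, 0]) stool();
translate([-639, 305, 0]) stool();
translate([0, 0, 763]) bench();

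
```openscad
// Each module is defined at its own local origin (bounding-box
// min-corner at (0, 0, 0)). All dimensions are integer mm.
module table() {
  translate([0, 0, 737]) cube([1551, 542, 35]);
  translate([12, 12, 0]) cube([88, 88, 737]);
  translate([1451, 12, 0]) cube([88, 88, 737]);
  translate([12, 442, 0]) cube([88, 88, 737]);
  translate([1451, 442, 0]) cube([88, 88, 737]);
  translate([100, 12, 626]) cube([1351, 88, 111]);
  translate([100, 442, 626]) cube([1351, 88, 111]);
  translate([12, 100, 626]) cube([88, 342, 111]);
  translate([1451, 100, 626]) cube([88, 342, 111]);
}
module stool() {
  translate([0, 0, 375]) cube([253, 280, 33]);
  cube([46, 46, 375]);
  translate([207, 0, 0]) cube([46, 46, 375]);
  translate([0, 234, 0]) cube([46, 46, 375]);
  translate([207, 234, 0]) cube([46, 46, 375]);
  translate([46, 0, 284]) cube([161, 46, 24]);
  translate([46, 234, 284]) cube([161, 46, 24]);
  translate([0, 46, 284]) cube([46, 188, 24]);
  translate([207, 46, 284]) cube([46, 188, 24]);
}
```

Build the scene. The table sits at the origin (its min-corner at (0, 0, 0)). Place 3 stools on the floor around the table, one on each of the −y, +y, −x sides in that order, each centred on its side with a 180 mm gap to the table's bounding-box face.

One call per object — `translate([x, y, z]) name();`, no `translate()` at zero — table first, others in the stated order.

table();
translate([649, -460, 0]) stool();
translate([649, 722, 0]) stool();
translate([-433, 131, 0]) stool();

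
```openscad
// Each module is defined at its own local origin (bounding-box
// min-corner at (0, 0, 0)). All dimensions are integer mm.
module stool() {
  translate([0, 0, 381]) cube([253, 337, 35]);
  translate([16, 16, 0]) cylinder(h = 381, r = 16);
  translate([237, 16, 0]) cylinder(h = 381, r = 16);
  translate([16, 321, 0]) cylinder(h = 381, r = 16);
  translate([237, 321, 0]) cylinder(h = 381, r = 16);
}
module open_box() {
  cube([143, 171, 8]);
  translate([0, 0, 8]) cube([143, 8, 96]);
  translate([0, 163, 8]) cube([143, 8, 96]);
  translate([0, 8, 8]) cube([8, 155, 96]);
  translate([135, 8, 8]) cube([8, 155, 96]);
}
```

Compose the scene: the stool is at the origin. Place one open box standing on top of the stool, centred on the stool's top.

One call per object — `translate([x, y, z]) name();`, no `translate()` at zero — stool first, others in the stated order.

stool();
translate([55, 83, 416]) open_box();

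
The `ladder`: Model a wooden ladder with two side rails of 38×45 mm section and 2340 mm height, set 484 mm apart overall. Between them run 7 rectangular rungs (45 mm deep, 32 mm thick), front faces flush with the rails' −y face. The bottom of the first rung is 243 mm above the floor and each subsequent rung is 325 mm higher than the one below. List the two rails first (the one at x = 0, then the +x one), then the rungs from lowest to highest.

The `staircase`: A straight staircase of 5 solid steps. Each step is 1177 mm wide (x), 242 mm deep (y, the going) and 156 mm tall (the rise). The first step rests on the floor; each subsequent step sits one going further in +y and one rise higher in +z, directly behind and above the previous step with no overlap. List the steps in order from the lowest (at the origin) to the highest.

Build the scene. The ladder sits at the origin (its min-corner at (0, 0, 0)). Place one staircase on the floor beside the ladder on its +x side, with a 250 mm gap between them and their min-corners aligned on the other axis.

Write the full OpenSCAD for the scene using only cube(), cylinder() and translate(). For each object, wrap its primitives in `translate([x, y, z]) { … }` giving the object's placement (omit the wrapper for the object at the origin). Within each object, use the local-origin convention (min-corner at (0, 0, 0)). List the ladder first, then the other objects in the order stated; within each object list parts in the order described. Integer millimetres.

cube([38, 45, 2340]);
translate([446, 0, 0]) cube([38, 45, 2340]);
translate([38, 0, 243]) cube([408, 45, 32]);
translate([38, 0, 568]) cube([408, 45, 32]);
translate([38, 0, 893]) cube([408, 45, 32]);
translate([38, 0, 1218]) cube([408, 45, 32]);
translate([38, 0, 1543]) cube([408, 45, 32]);
translate([38, 0, 1868]) cube([408, 45, 32]);
translate([38, 0, 2193]) cube([408, 45, 32]);
translate([734, 0, 0]) {
  cube([1177, 242, 156]);
  translate([0, 242, 156]) cube([1177, 242, 156]);
  translate([0, 484, 312]) cube([1177, 242, 156]);
  translate([0, 726, 468]) cube([1177, 242, 156]);
  translate([0, 968, 624]) cube([1177, 242, 156]);
}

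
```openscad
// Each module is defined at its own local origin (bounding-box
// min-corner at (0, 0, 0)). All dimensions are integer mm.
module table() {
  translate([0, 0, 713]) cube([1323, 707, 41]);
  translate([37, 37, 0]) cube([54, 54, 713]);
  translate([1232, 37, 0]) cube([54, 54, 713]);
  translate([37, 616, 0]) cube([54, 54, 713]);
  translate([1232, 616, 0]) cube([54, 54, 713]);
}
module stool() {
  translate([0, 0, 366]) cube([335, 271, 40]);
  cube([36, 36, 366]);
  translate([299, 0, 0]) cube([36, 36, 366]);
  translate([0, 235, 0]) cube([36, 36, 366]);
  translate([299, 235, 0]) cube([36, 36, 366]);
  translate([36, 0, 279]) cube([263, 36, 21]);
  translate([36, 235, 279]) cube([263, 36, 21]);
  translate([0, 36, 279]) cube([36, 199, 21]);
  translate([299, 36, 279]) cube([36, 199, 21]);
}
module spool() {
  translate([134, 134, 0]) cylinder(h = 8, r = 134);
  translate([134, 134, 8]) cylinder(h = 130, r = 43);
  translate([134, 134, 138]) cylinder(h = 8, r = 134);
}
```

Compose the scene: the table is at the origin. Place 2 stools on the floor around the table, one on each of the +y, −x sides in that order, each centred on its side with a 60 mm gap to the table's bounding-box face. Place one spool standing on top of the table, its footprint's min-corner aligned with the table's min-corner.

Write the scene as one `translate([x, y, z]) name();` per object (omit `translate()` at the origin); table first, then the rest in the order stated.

table();
translate([494, 767, 0]) stool();
translate([-395, 218, 0]) stool();
translate([0, 0, 754]) spool();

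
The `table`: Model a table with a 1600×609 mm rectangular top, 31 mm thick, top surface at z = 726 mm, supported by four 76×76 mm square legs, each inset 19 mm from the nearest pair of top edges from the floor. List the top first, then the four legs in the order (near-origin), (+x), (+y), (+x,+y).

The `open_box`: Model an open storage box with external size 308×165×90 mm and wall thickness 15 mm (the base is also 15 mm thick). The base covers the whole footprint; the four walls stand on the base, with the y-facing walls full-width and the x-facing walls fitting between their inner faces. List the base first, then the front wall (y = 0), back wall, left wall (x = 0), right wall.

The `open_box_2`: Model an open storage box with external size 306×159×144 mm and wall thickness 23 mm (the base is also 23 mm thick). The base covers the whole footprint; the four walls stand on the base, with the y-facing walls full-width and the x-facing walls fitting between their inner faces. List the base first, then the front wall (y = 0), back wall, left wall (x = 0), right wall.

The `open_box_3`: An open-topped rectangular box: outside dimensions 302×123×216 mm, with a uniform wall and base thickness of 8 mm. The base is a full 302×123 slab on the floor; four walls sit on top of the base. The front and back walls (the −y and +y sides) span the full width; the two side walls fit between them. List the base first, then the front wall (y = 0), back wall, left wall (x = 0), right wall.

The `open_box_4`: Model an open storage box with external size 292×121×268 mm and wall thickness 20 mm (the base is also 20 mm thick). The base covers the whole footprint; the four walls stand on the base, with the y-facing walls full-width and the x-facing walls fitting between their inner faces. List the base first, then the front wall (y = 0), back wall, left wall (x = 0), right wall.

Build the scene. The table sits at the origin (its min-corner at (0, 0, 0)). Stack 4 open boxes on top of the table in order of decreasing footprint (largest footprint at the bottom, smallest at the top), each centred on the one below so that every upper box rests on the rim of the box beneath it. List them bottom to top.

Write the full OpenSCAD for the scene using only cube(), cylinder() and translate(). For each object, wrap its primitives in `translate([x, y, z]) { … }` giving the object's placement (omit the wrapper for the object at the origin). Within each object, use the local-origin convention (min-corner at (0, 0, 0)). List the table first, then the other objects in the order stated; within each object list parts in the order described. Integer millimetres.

translate([0, 0, 695]) cube([1600, 609, 31]);
translate([19, 19, 0]) cube([76, 76, 695]);
translate([1505, 19, 0]) cube([76, 76, 695]);
translate([19, 514, 0]) cube([76, 76, 695]);
translate([1505, 514, 0]) cube([76, 76, 695]);
translate([646, 222, 726]) {
  cube([308, 165, 15]);
  translate([0, 0, 15]) cube([308, 15, 75]);
  translate([0, 150, 15]) cube([308, 15, 75]);
  translate([0, 15, 15]) cube([15, 135, 75]);
  translate([293, 15, 15]) cube([15, 135, 75]);
}
translate([647, 225, 816]) {
  cube([306, 159, 23]);
  translate([0, 0, 23]) cube([306, 23, 121]);
  translate([0, 136, 23]) cube([306, 23, 121]);
  translate([0, 23, 23]) cube([23, 113, 121]);
  translate([283, 23, 23]) cube([23, 113, 121]);
}
translate([649, 243, 960]) {
  cube([302, 123, 8]);
  translate([0, 0, 8]) cube([302, 8, 208]);
  translate([0, 115, 8]) cube([302, 8, 208]);
  translate([0, 8, 8]) cube([8, 107, 208]);
  translate([294, 8, 8]) cube([8, 107, 208]);
}
translate([654, 244, 1176]) {
  cube([292, 121, 20]);
  translate([0, 0, 20]) cube([292, 20, 248]);
  translate([0, 101, 20]) cube([292, 20, 248]);
  translate([0, 20, 20]) cube([20, 81, 248]);
  translate([272, 20, 20]) cube([20, 81, 248]);
}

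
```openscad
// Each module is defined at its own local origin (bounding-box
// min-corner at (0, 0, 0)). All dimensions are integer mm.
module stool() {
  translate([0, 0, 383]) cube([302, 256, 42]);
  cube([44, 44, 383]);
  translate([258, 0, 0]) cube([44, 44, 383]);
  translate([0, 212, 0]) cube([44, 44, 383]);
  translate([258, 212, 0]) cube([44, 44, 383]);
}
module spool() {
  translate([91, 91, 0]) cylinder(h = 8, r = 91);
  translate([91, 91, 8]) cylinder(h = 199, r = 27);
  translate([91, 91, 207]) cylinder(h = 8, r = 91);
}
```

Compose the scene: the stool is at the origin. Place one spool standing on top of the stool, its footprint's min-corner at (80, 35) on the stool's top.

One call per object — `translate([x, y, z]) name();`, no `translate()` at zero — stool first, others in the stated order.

stool();
translate([80, 35, 425]) spool();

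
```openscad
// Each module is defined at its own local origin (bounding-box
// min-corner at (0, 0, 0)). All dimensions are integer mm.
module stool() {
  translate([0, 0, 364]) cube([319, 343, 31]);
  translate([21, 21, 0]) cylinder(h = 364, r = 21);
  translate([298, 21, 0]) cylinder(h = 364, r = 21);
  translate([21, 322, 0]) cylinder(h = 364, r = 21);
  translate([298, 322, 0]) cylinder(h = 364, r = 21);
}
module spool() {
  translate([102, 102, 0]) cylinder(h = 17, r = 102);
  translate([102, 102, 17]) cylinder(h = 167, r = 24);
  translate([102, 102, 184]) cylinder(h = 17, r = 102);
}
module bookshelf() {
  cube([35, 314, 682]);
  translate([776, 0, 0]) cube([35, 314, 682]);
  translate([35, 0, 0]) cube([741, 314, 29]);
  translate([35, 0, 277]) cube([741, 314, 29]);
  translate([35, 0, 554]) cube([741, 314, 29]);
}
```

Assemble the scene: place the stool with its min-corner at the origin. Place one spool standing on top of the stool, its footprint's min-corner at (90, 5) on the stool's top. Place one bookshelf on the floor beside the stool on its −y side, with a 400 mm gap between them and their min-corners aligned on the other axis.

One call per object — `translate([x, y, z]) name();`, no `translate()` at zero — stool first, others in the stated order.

stool();
translate([90, 5, 395]) spool();
translate([0, -714, 0]) bookshelf();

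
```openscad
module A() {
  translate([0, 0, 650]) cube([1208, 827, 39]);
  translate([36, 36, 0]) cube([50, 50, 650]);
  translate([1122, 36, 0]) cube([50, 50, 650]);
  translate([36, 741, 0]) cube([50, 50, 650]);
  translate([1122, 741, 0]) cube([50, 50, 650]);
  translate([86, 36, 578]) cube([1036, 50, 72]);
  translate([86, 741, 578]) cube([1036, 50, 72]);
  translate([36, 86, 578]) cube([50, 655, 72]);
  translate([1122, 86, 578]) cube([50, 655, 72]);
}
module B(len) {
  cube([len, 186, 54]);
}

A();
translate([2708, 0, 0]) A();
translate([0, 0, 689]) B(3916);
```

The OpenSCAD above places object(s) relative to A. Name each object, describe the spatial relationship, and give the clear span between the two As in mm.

A is a table. B is a beam. A beam spans the tops of two tables. The clear span between the two tables is 1500 mm.

Second table starts at x = 2708; first ends at x = 1208; clear span = 2708 − 1208 = 1500 mm.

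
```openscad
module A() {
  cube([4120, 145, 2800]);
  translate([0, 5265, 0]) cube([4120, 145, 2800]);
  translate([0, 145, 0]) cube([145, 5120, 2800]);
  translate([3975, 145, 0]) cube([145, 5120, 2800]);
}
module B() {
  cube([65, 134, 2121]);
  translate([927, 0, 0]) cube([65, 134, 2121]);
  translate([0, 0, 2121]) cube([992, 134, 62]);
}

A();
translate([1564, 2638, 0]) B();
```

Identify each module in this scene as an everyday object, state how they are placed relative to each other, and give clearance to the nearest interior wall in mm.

Clearances: x = 1419, y = 2493; minimum 1419 mm.

A is a house frame. B is a door frame. The door frame sits inside the house frame, centred. The clearance to the nearest interior wall is 1419 mm.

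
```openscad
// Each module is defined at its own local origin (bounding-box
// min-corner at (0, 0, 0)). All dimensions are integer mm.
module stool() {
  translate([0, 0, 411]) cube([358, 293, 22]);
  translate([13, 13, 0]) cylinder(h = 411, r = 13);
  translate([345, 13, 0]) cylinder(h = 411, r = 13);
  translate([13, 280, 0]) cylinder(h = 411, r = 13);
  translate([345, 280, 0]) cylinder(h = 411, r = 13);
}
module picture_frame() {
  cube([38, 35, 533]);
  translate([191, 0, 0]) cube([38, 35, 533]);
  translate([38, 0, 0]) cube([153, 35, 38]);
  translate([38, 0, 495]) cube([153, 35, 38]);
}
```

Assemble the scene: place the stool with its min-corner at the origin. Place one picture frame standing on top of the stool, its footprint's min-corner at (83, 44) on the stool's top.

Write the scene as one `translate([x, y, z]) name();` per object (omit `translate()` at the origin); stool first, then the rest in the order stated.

stool();
translate([83, 44, 433]) picture_frame();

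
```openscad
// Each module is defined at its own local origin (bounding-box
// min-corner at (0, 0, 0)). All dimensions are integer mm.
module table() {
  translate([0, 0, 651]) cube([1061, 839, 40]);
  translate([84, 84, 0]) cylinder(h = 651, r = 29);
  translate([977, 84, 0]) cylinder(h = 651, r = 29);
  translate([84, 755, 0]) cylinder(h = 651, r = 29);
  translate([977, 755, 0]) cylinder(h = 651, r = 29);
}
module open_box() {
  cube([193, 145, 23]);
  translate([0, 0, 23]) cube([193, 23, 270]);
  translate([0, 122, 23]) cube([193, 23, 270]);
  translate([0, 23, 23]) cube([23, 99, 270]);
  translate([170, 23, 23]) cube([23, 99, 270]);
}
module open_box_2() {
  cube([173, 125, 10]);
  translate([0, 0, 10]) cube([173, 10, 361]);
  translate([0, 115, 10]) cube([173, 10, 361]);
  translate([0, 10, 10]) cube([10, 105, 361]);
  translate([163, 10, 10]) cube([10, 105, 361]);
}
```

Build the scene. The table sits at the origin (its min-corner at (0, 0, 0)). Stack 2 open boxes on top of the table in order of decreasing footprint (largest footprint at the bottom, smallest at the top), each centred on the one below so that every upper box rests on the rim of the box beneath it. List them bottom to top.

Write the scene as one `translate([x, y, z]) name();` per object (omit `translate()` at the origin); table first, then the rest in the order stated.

table();
translate([434, 347, 691]) open_box();
translate([444, 357, 984]) open_box_2();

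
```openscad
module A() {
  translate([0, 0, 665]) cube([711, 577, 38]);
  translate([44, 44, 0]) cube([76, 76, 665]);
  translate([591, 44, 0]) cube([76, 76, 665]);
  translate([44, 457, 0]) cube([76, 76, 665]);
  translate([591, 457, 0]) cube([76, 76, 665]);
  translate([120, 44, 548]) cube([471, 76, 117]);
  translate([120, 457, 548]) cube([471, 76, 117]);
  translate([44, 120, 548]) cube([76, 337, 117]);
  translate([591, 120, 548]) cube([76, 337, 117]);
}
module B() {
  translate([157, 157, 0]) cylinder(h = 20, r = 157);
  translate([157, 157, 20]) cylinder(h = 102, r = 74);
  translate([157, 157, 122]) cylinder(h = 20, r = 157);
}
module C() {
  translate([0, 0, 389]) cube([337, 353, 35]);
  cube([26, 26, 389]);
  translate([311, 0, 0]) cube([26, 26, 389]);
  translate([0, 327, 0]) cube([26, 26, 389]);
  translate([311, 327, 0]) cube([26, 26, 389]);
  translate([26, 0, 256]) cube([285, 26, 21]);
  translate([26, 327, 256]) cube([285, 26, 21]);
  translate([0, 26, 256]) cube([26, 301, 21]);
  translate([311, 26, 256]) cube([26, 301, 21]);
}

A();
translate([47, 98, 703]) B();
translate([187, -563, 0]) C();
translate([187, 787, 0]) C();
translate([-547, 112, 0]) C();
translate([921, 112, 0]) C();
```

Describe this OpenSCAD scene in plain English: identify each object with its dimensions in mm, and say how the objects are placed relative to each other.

A is a table with a 711×577 mm rectangular top, 38 mm thick, top surface at z = 703 mm, supported by four 76×76 mm square legs, each inset 44 mm from the nearest pair of top edges, running from the floor. Four apron rails, 76 mm thick and 117 mm tall, run between adjacent legs with their top edges flush with the underside of the top and their outer faces flush with the legs' outer faces.

B is a spool: two coaxial disc flanges of radius 157 mm and thickness 20 mm, joined by a core cylinder of radius 74 mm and height 102 mm. The lower flange rests on z = 0 and the three cylinders share a vertical axis.

C is a simple wooden stool: a rectangular seat 337 mm (x) by 353 mm (y), 35 mm thick, top face at z = 424 mm, on four square legs, each 26×26 mm in cross-section. The legs rest on z = 0, each flush with a corner of the seat. Four stretchers, 26 mm wide and 21 mm tall, connect adjacent legs with their undersides at z = 256 mm, each running between the inner faces of the legs it joins and aligned with the legs' outer faces on the other axis.

The spool is on top of the table. Four stools sit around the table at the −y, +y, −x, +x sides.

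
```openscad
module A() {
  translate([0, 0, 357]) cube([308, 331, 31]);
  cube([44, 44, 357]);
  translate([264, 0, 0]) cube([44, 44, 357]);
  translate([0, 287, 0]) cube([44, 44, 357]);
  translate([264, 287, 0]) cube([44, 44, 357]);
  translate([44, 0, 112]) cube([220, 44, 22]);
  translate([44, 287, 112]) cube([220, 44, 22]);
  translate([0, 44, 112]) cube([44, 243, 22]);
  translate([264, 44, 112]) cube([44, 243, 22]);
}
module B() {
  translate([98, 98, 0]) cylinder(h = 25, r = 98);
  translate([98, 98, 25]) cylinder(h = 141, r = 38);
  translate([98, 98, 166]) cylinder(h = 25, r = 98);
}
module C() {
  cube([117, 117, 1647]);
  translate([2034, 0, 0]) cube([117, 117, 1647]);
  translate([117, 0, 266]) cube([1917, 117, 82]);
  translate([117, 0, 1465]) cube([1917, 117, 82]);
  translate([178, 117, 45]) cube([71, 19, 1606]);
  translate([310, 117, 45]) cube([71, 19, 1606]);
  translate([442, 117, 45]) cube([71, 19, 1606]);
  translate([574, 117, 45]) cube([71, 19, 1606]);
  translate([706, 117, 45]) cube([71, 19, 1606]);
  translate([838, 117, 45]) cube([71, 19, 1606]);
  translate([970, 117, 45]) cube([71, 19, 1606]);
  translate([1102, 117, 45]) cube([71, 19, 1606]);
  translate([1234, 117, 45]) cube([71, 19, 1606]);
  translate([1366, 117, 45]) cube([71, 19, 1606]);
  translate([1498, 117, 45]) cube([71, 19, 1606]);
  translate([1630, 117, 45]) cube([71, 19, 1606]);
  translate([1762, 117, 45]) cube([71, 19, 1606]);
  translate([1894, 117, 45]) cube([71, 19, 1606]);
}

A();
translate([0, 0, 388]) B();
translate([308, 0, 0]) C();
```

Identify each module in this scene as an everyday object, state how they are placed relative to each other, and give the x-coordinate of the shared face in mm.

The stool's +x face and the fence section's −x face are both at x = 308 mm.

A is a stool. B is a spool. C is a fence section. The spool is on top of the stool. The fence section is against the stool's +x side, with their −y faces flush. The x-coordinate of the shared face is 308 mm.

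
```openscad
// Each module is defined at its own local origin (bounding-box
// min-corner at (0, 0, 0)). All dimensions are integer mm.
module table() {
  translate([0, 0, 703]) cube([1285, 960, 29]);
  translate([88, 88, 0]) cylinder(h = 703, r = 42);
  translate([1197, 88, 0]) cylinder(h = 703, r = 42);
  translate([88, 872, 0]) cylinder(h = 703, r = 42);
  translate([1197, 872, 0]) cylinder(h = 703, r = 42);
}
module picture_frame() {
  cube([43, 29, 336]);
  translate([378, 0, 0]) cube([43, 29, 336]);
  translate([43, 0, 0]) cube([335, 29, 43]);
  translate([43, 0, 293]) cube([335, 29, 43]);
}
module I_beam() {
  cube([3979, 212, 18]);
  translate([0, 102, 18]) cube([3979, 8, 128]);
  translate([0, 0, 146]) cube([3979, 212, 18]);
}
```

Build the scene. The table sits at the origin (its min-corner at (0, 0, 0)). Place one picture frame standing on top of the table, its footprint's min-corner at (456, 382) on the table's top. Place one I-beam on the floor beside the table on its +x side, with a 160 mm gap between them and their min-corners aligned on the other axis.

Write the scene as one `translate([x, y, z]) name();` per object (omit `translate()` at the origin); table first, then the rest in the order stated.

table();
translate([456, 382, 732]) picture_frame();
translate([1445, 0, 0]) I_beam();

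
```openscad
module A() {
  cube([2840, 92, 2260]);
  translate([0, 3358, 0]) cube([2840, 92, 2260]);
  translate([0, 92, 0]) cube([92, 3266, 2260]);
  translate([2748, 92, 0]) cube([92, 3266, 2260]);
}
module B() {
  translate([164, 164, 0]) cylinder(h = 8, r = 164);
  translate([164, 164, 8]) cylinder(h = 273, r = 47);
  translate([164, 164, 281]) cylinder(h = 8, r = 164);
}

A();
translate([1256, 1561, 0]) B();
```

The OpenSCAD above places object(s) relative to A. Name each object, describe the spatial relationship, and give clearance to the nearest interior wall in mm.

Clearances: x = 1164, y = 1469; minimum 1164 mm.

A is a house frame. B is a spool. The spool sits inside the house frame, centred. The clearance to the nearest interior wall is 1164 mm.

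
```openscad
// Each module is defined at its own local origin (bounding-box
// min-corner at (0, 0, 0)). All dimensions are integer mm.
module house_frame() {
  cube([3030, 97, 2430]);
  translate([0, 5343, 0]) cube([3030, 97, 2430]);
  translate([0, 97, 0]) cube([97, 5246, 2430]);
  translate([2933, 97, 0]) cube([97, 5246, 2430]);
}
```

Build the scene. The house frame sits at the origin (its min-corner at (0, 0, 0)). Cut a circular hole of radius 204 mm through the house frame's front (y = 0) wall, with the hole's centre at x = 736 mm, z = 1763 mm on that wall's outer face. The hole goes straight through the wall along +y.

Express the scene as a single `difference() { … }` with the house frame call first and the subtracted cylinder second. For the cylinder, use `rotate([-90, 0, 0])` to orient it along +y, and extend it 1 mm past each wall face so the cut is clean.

difference() {
  house_frame();
  translate([736, -1, 1763]) rotate([-90, 0, 0]) cylinder(h = 99, r = 204);
}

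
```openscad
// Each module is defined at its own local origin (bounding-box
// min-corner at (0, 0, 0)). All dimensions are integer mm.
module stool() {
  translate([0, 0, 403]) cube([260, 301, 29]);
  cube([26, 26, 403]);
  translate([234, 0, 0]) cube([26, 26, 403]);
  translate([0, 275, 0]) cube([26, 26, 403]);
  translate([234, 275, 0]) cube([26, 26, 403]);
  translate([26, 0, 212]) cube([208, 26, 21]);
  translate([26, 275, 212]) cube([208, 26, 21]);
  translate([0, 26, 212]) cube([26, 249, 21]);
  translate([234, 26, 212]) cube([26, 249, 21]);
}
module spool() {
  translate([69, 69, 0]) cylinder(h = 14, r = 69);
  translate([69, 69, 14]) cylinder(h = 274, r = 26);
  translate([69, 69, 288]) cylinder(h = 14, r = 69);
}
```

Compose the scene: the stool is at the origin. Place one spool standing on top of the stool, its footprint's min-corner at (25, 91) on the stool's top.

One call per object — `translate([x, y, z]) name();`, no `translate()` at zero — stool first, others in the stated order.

stool();
translate([25, 91, 432]) spool();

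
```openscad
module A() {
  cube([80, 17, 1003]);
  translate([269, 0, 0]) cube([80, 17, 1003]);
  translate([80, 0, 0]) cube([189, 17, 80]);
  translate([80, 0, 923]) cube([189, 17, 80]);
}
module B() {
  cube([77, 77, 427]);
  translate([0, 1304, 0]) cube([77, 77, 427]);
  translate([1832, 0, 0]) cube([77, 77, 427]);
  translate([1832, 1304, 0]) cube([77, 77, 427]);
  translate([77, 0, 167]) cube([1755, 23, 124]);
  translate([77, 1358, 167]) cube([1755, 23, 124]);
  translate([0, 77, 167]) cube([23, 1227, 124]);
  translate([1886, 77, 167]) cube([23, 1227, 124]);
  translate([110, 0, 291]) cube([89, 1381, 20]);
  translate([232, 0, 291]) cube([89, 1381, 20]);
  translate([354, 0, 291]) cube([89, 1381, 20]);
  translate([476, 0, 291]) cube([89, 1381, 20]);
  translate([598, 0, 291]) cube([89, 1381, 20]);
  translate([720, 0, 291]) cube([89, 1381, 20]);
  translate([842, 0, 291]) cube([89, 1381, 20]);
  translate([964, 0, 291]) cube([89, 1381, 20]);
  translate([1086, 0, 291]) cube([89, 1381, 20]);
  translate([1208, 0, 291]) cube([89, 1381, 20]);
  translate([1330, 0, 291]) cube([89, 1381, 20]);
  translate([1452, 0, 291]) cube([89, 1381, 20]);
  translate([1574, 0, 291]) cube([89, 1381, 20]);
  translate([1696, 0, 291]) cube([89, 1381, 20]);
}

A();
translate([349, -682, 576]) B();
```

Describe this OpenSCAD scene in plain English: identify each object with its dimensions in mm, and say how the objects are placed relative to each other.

A is a rectangular picture frame lying in the x–z plane (depth along y). The opening is 189 mm wide (x) by 843 mm tall (z), surrounded by a border 80 mm wide on all four sides. The frame is 17 mm deep and is made of two full-height vertical stiles with two horizontal rails fitted between them.

B is a bed frame 1909 mm long (x) by 1381 mm wide (y). Four 77×77 mm corner posts, 427 mm tall, at the corners of the footprint. Four rails of 23 mm thickness and 124 mm height run between adjacent posts with their undersides at z = 167 mm, their outer faces flush with the outside of the frame (the two x-running rails run between the posts' inner faces; the two y-running rails run between the posts' inner faces). 14 slats, each 89 mm wide (x) and 20 mm thick, lie across the top of the two x-running rails, running the full 1381 mm width of the frame in y; the slats are evenly spaced along x between the inner faces of the end posts with equal gaps (rounded down to the nearest mm) at the −x end and between each pair — any rounding remainder accumulates at the +x end.

The bed frame is beside the picture frame with their tops flush at z = 1003.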